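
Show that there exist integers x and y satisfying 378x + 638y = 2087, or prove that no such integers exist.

No, no such integers exist.

Both 378 and 638 are divisible by gcd(378, 638) = 2, hence so is any combination 378x + 638y.
But 2087 is not a multiple of 2 (it leaves remainder 1).
Hence no integers x, y satisfy the equation.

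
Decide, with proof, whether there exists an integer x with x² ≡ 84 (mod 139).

There is no such integer.

139 is prime, so by Euler's criterion 84 is a square mod 139 iff 84^((139−1)/2) = 84^69 ≡ 1 (mod 139).
Squaring successively (mod 139): 84^2 = 7056 ≡ 106; 84^4 ≡ 106² = 11236 ≡ 116; 84^8 ≡ 116² = 13456 ≡ 112; 84^16 ≡ 112² = 12544 ≡ 34; 84^32 ≡ 34² = 1156 ≡ 44; 84^64 ≡ 44² = 1936 ≡ 129.
Since 69 = 64 + 4 + 1, 84^69 ≡ 129 · 116 · 84; multiplying out mod 139: 129·116 = 14964 ≡ 91, then 91·84 = 7644 ≡ 138. Thus 84^69 ≡ 138 ≡ −1 (mod 139).
The value −1 means 84 is a non-residue modulo 139, so x² ≡ 84 (mod 139) is impossible.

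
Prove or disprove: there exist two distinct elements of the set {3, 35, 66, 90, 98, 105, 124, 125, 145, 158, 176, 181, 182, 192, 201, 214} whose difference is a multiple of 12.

Both 66 and 90 leave remainder 6 on division by 12; their difference 24 = 2·12 is a multiple of 12.

The pair (66, 90) works.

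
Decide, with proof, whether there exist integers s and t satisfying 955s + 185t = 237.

Both 955 and 185 are divisible by gcd(955, 185) = 5, hence so is any combination 955s + 185t.
However 237 leaves remainder 2 on division by 5.
Therefore 955s + 185t = 237 has no solution in integers.

No such integers exist.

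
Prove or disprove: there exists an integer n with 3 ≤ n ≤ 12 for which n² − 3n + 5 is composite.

n = 5

At n = 5: 5² − 3·5 + 5 = 15 = 3·5, which is composite.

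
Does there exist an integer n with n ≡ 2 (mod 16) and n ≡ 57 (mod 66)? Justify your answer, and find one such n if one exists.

gcd(16, 66) = 2. If n ≡ 2 (mod 16) and n ≡ 57 (mod 66), then n ≡ 2 (mod 2) and n ≡ 57 (mod 2).
But 2 mod 2 = 0 while 57 mod 2 = 1, a contradiction.
Hence the system has no solution.

No, no such integer exists.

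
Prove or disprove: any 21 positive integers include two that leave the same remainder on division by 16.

Yes, this is always true.

There are exactly 16 possible remainders on division by 16.
With 21 integers and only 16 classes, the pigeonhole principle forces two of them, say a and b, into the same class.
So a and b have equal remainders mod 16, which is exactly what was to be shown.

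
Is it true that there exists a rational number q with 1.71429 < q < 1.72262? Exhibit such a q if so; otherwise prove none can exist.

Look for a denominator N such that an integer falls strictly between N·1.71429 and N·1.72262. N = 18 works: 18·1.71429 = 30.85722 < 31 < 31.00716 = 18·1.72262.
Hence 31/18 is a rational number with 1.71429 < 31/18 < 1.72262.

q = 31/18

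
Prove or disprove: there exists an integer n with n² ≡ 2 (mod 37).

37 is prime, so by Euler's criterion 2 is a square mod 37 iff 2^((37−1)/2) = 2^18 ≡ 1 (mod 37).
Repeated squaring mod 37: 2^2 = 4 ≡ 4; 2^4 ≡ 4² = 16 ≡ 16; 2^8 ≡ 16² = 256 ≡ 34; 2^16 ≡ 34² = 1156 ≡ 9.
Since 18 = 16 + 2, 2^18 ≡ 9 · 4; multiplying out mod 37: 9·4 = 36 ≡ 36. Thus 2^18 ≡ 36 ≡ −1 (mod 37).
The value −1 means 2 is a non-residue modulo 37, so n² ≡ 2 (mod 37) is impossible.

No, no such integer exists.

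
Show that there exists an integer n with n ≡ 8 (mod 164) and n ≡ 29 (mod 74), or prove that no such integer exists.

Both moduli are multiples of 2 = gcd(164, 74), so any solution would satisfy n ≡ 8 and n ≡ 29 modulo 2 simultaneously.
But 8 mod 2 = 0 while 29 mod 2 = 1, a contradiction.
Hence the system has no solution.

No, no such integer exists.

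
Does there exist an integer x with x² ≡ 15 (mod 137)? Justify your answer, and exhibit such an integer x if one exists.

x = 17

Take x = 17. Then 17² = 289 = 2·137 + 15, so 17² ≡ 15 (mod 137).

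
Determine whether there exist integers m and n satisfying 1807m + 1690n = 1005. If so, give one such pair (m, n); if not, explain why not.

Any value of 1807m + 1690n is a multiple of gcd(1807, 1690) = 13.
But 1005 = 13·77 + 4, so 13 ∤ 1005.
So the equation is unsolvable over ℤ.

No such integers exist.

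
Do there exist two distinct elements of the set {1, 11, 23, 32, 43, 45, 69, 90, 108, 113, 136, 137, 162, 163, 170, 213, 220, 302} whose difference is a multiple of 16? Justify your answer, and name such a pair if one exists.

The pair (1, 113) works.

1 mod 16 = 1 and 113 mod 16 = 1, so 113 − 1 = 112 = 7·16.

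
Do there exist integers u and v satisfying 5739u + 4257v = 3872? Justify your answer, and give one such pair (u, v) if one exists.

There are no such integers.

gcd(5739, 4257) = 3, so every integer of the form 5739u + 4257v is a multiple of 3.
However 3872 leaves remainder 2 on division by 3.
Therefore 5739u + 4257v = 3872 has no solution in integers.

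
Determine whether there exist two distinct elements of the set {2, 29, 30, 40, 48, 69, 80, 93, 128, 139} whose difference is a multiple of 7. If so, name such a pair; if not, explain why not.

2 mod 7 = 2 and 30 mod 7 = 2, so 30 − 2 = 28 = 4·7.

The pair (2, 30) works.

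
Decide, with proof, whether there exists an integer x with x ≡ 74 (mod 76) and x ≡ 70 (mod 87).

Since 76 and 87 share no common factor, CRT says the pair of congruences has a solution (unique mod 6612).
Write x = 74 + 76t and require 74 + 76t ≡ 70 (mod 87), i.e. 76t ≡ 83 (mod 87).
Since 76·79 = 6004 = 69·87 + 1, the inverse of 76 mod 87 is 79.
Therefore t ≡ 79·83 = 6557 ≡ 32 (mod 87).
With t = 32: x = 74 + 76·32 = 2506.
Verify: 2506 = 32·76 + 74 and 2506 = 28·87 + 70. ✓

x = 2506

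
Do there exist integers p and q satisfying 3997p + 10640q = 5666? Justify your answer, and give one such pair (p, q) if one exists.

No, no such integers exist.

Both 3997 and 10640 are divisible by gcd(3997, 10640) = 7, hence so is any combination 3997p + 10640q.
However 5666 leaves remainder 3 on division by 7.
Hence no integers p, q satisfy the equation.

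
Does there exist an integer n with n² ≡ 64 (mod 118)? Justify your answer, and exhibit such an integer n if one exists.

n = 8

Take n = 8. Then 8² = 64, and since 0 ≤ 64 < 118 this is already reduced: 8² ≡ 64 (mod 118).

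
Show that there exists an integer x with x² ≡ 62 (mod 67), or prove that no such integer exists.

x = 14

Take x = 14. Then 14² = 196 = 2·67 + 62, so 14² ≡ 62 (mod 67).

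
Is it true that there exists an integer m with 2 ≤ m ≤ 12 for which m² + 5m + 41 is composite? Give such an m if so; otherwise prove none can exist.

At m = 2: 2² + 5·2 + 41 = 55 = 5·11, which is composite.

m = 2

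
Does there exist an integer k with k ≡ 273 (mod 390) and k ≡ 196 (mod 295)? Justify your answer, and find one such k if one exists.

gcd(390, 295) = 5. If k ≡ 273 (mod 390) and k ≡ 196 (mod 295), then k ≡ 273 (mod 5) and k ≡ 196 (mod 5).
However 273 ≡ 3 and 196 ≡ 1 (mod 5), and 3 ≠ 1.
So no integer satisfies both congruences.

No such integer exists.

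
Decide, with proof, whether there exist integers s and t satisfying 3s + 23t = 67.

s = 7, t = 2

3 and 23 are coprime, so 3s + 23t ranges over all of ℤ.
Euclidean algorithm: 23 = 7·3 + 2, 3 = 1·2 + 1, 2 = 2·1 + 0.
Unwinding: 1 = 3 − 1·2 = 3 − (23 − 7·3) = −23 + 8·3, i.e. 3·8 + 23·(-1) = 1.
Times 67: 3·536 + 23·(-67) = 67, so (536, -67) solves it.
Shifting by a multiple of (23, −3) keeps it a solution: s = 536 − 23·23 = 7, t = -67 + 23·3 = 2.
Indeed 3·7 + 23·2 = 21 + 46 = 67.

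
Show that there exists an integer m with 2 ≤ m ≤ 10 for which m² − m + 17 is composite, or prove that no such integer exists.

The values for m = 2, 3, …, 10 are 19, 23, 29, 37, 47, 59, 73, 89, 107, and each of these is prime.
So no value in the range makes the expression composite.

No, no such integer m in that range exists.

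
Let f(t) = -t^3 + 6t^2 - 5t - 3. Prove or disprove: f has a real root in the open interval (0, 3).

Yes, f has a root in the interval.

f(0) = -3 and f(3) = 9, which have opposite signs.
As a polynomial, f is continuous on every closed interval.
By the Intermediate Value Theorem, f takes the value 0 somewhere in the open interval.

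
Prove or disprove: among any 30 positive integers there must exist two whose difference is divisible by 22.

Yes.

Partition the integers by their residue mod 22; there are 22 classes.
Since 30 > 22, two of the 30 integers must share a residue class by the pigeonhole principle; call them a and b.
Then a ≡ b (mod 22), i.e. 22 ∣ (a − b).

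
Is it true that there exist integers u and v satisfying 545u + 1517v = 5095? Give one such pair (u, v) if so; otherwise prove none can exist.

u = 1248, v = -445

Since gcd(545, 1517) = 1, every integer is an integer combination of 545 and 1517.
Run the Euclidean algorithm on 1517 and 545: 1517 = 2·545 + 427, 545 = 1·427 + 118, 427 = 3·118 + 73, 118 = 1·73 + 45, 73 = 1·45 + 28, 45 = 1·28 + 17, 28 = 1·17 + 11, 17 = 1·11 + 6, 11 = 1·6 + 5, 6 = 1·5 + 1, 5 = 5·1 + 0.
Back-substituting, 1 = 6 − 1·5 = 6 − (11 − 1·6) = −11 + 2·6 = −11 + 2·(17 − 1·11) = 2·17 − 3·11 = 2·17 − 3·(28 − 1·17) = −3·28 + 5·17 = −3·28 + 5·(45 − 1·28) = 5·45 − 8·28 = 5·45 − 8·(73 − 1·45) = −8·73 + 13·45 = −8·73 + 13·(118 − 1·73) = 13·118 − 21·73 = 13·118 − 21·(427 − 3·118) = −21·427 + 76·118 = −21·427 + 76·(545 − 1·427) = 76·545 − 97·427 = 76·545 − 97·(1517 − 2·545) = −97·1517 + 270·545; that is, 545·270 + 1517·(-97) = 1.
Times 5095: 545·1375650 + 1517·(-494215) = 5095, so (1375650, -494215) solves it.
The general solution is u = 1375650 + 1517k, v = -494215 − 545k; taking k = -906 gives the smaller pair u = 1248, v = -445.
Indeed 545·1248 + 1517·(-445) = 680160 − 675065 = 5095.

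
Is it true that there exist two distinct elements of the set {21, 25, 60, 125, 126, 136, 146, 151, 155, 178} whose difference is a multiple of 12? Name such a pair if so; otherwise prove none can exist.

No, no such pair exists.

Residues mod 12: 21↦9, 25↦1, 60↦0, 125↦5, 126↦6, 136↦4, 146↦2, 151↦7, 155↦11, 178↦10.
These 10 residues are pairwise different, hence no difference of two elements is divisible by 12.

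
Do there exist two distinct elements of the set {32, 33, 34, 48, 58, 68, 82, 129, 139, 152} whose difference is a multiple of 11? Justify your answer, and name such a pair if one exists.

Reduce each element modulo 11: 32↦10, 33↦0, 34↦1, 48↦4, 58↦3, 68↦2, 82↦5, 129↦8, 139↦7, 152↦9.
All 10 residues are distinct, so no two elements differ by a multiple of 11.

There is no such pair.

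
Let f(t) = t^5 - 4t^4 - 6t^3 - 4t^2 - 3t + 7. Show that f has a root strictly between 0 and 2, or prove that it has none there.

Such a root exists.

f(0) = 7 and f(2) = -95, which have opposite signs.
As a polynomial, f is continuous on every closed interval.
By the Intermediate Value Theorem f must vanish at some point of (0, 2).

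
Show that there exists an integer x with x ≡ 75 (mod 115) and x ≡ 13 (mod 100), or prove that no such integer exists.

No, no such integer exists.

Reduce both congruences modulo 5, which divides 115 and 100: they say x ≡ 75 (mod 5) and x ≡ 13 (mod 5).
However 75 ≡ 0 and 13 ≡ 3 (mod 5), and 0 ≠ 3.
Therefore no such x exists.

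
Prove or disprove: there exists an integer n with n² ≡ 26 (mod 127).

n = 91

n = 91 works: 91² = 8281, and 8281 − 26 = 8255 = 65·127.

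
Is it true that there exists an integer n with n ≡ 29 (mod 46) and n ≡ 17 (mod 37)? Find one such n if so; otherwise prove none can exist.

n = 535

gcd(46, 37) = 1, so the Chinese Remainder Theorem guarantees exactly one residue class mod 1702 satisfying both.
Any solution of the first congruence is n = 29 + 46t; substituting into the second, 46t ≡ 17 − 29 ≡ 25 (mod 37).
46 ≡ 9 (mod 37), so this reads 9t ≡ 25 (mod 37). To invert 9 modulo 37: 37 = 4·9 + 1, 9 = 9·1 + 0, and unwinding, 1 = 37 − 4·9. Thus 9⁻¹ ≡ -4 ≡ 33 (mod 37).
Multiplying by 33: t ≡ 33·25 = 825 ≡ 11 (mod 37).
Taking t = 11 gives n = 29 + 46·11 = 535.
Indeed 535 ≡ 29 (mod 46) and 535 ≡ 17 (mod 37).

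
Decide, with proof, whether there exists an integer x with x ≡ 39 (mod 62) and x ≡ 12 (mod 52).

No such integer exists.

Both moduli are multiples of 2 = gcd(62, 52), so any solution would satisfy x ≡ 39 and x ≡ 12 modulo 2 simultaneously.
But 39 mod 2 = 1 while 12 mod 2 = 0, a contradiction.
Hence the system has no solution.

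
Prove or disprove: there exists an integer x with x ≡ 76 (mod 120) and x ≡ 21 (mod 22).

Reduce both congruences modulo 2, which divides 120 and 22: they say x ≡ 76 (mod 2) and x ≡ 21 (mod 2).
These are incompatible: 76 − 21 = 55 is not divisible by 2.
Hence the system has no solution.

There is no such integer.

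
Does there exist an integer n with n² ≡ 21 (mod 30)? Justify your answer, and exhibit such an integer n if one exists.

n = 9

n = 9 works: 9² = 81, and 81 − 21 = 60 = 2·30.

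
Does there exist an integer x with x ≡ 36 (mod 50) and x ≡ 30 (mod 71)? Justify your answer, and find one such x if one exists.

x = 2586

The moduli 50 and 71 are coprime, so by the Chinese Remainder Theorem a unique solution modulo 3550 exists.
Write x = 36 + 50t and require 36 + 50t ≡ 30 (mod 71), i.e. 50t ≡ 65 (mod 71).
Since 50·27 = 1350 = 19·71 + 1, the inverse of 50 mod 71 is 27.
Multiplying by 27: t ≡ 27·65 = 1755 ≡ 51 (mod 71).
With t = 51: x = 36 + 50·51 = 2586.
Indeed 2586 ≡ 36 (mod 50) and 2586 ≡ 30 (mod 71).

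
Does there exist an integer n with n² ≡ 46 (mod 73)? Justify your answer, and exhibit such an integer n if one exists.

Take n = 22. Then 22² = 484 = 6·73 + 46, so 22² ≡ 46 (mod 73).

n = 22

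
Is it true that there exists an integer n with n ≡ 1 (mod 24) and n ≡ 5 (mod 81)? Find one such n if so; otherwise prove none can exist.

No, no such integer exists.

Both moduli are multiples of 3 = gcd(24, 81), so any solution would satisfy n ≡ 1 and n ≡ 5 modulo 3 simultaneously.
However 1 ≡ 1 and 5 ≡ 2 (mod 3), and 1 ≠ 2.
Therefore no such n exists.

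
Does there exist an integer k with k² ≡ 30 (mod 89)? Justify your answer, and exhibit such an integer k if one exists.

No, no such integer exists.

89 is prime, so by Euler's criterion 30 is a square mod 89 iff 30^((89−1)/2) = 30^44 ≡ 1 (mod 89).
Squaring successively (mod 89): 30^2 = 900 ≡ 10; 30^4 ≡ 10² = 100 ≡ 11; 30^8 ≡ 11² = 121 ≡ 32; 30^16 ≡ 32² = 1024 ≡ 45; 30^32 ≡ 45² = 2025 ≡ 67.
Since 44 = 32 + 8 + 4, 30^44 ≡ 67 · 32 · 11; multiplying out mod 89: 67·32 = 2144 ≡ 8, then 8·11 = 88 ≡ 88. Thus 30^44 ≡ 88 ≡ −1 (mod 89).
By Euler's criterion 30 is a quadratic non-residue mod 89: no k satisfies k² ≡ 30 (mod 89).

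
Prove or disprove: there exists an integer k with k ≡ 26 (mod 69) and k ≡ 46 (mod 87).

No, no such integer exists.

Reduce both congruences modulo 3, which divides 69 and 87: they say k ≡ 26 (mod 3) and k ≡ 46 (mod 3).
But 26 mod 3 = 2 while 46 mod 3 = 1, a contradiction.
Therefore no such k exists.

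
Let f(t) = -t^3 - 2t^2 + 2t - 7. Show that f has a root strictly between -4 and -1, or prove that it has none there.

f(-4) = 17 and f(-1) = -10, which have opposite signs.
Since f is a polynomial it is continuous on [-4, -1].
By the Intermediate Value Theorem f must vanish at some point of (-4, -1).

Yes, f has a root in the interval.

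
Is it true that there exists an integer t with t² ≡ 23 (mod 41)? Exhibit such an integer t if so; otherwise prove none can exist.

t = 33 works: 33² = 1089, and 1089 − 23 = 1066 = 26·41.

t = 33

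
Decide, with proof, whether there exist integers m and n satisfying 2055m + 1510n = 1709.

No such integers exist.

gcd(2055, 1510) = 5, so every integer of the form 2055m + 1510n is a multiple of 5.
But 1709 is not a multiple of 5 (it leaves remainder 4).
So the equation is unsolvable over ℤ.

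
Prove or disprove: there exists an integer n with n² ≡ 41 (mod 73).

n = 48

Take n = 48. Then 48² = 2304 = 31·73 + 41, so 48² ≡ 41 (mod 73).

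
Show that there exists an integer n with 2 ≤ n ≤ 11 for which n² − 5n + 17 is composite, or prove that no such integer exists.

No such integer n in that range exists.

The values for n = 2, 3, …, 11 are 11, 11, 13, 17, 23, 31, 41, 53, 67, 83, and each of these is prime.
So no value in the range makes the expression composite.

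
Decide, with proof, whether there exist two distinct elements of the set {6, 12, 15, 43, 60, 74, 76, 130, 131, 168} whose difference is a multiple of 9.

Yes: 6 and 15.

Both 6 and 15 leave remainder 6 on division by 9; their difference 9 = 1·9 is a multiple of 9.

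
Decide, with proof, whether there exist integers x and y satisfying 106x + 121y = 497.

Since gcd(106, 121) = 1, every integer is an integer combination of 106 and 121.
Run the Euclidean algorithm on 121 and 106: 121 = 1·106 + 15, 106 = 7·15 + 1, 15 = 15·1 + 0.
Unwinding: 1 = 106 − 7·15 = 106 − 7·(121 − 1·106) = −7·121 + 8·106, i.e. 106·8 + 121·(-7) = 1.
Times 497: 106·3976 + 121·(-3479) = 497, so (3976, -3479) solves it.
Subtracting 32·121 from x and adding 32·106 to y gives the tidier solution (104, -87).
Indeed 106·104 + 121·(-87) = 11024 − 10527 = 497.

x = 104, y = -87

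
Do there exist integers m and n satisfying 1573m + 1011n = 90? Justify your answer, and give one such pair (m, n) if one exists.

1573 and 1011 are coprime, so 1573m + 1011n ranges over all of ℤ.
Euclidean algorithm: 1573 = 1·1011 + 562, 1011 = 1·562 + 449, 562 = 1·449 + 113, 449 = 3·113 + 110, 113 = 1·110 + 3, 110 = 36·3 + 2, 3 = 1·2 + 1, 2 = 2·1 + 0.
Working back up the chain: 1 = 3 − 1·2 = 3 − (110 − 36·3) = −110 + 37·3 = −110 + 37·(113 − 1·110) = 37·113 − 38·110 = 37·113 − 38·(449 − 3·113) = −38·449 + 151·113 = −38·449 + 151·(562 − 1·449) = 151·562 − 189·449 = 151·562 − 189·(1011 − 1·562) = −189·1011 + 340·562 = −189·1011 + 340·(1573 − 1·1011) = 340·1573 − 529·1011. So 1573·340 + 1011·(-529) = 1.
Times 90: 1573·30600 + 1011·(-47610) = 90, so (30600, -47610) solves it.
Shifting by a multiple of (1011, −1573) keeps it a solution: m = 30600 − 30·1011 = 270, n = -47610 + 30·1573 = -420.
Check: 1573·270 + 1011·(-420) = 424710 − 424620 = 90. ✓

m = 270, n = -420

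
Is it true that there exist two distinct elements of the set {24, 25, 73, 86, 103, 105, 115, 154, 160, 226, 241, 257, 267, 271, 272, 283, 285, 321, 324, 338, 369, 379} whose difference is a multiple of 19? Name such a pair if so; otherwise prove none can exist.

Both 24 and 271 leave remainder 5 on division by 19; their difference 247 = 13·19 is a multiple of 19.

24 and 271 are such a pair.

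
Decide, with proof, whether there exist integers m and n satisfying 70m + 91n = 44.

Any value of 70m + 91n is a multiple of gcd(70, 91) = 7.
However 44 leaves remainder 2 on division by 7.
So the equation is unsolvable over ℤ.

No, no such integers exist.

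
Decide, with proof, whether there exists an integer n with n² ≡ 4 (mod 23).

n = 2

Take n = 2. Then 2² = 4, and since 0 ≤ 4 < 23 this is already reduced: 2² ≡ 4 (mod 23).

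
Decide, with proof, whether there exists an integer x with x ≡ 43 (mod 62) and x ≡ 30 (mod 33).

gcd(62, 33) = 1, so the Chinese Remainder Theorem guarantees exactly one residue class mod 2046 satisfying both.
Any solution of the first congruence is x = 43 + 62t; substituting into the second, 62t ≡ 30 − 43 ≡ 20 (mod 33).
62 ≡ 29 (mod 33), so this reads 29t ≡ 20 (mod 33). To invert 29 modulo 33: 33 = 1·29 + 4, 29 = 7·4 + 1, 4 = 4·1 + 0, and unwinding, 1 = 29 − 7·4 = 29 − 7·(33 − 1·29) = −7·33 + 8·29. Thus 29⁻¹ ≡ 8 (mod 33).
Multiplying by 8: t ≡ 8·20 = 160 ≡ 28 (mod 33).
With t = 28: x = 43 + 62·28 = 1779.
Indeed 1779 ≡ 43 (mod 62) and 1779 ≡ 30 (mod 33).

x = 1779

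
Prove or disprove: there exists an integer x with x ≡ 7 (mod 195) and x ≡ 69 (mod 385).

No such integer exists.

Both moduli are multiples of 5 = gcd(195, 385), so any solution would satisfy x ≡ 7 and x ≡ 69 modulo 5 simultaneously.
However 7 ≡ 2 and 69 ≡ 4 (mod 5), and 2 ≠ 4.
Therefore no such x exists.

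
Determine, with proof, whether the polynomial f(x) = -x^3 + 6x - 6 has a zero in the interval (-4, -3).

The endpoint values f(-4) = 34 and f(-3) = 3 are both positive. Claim: f(x) > 0 for every x in (-4, -3).
Substitute x = -3 − u, where 0 < u < 1 on the interval. Expanding, f(-3 − u) = u^3 + 9u^2 + 21u + 3.
All 4 nonzero coefficients of this polynomial in u are positive; hence for u > 0 the value is a sum of positive terms (the constant 3 among them).
Therefore f(x) > 0 throughout (-4, -3), and f has no zero there.

f has no root in that interval.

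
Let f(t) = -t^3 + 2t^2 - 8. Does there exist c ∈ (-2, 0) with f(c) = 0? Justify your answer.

f(-2) = 8 and f(0) = -8, which have opposite signs.
Since f is a polynomial it is continuous on [-2, 0].
By the Intermediate Value Theorem f must vanish at some point of (-2, 0).

Such a root exists.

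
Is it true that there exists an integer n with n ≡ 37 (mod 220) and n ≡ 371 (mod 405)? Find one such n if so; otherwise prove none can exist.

gcd(220, 405) = 5. If n ≡ 37 (mod 220) and n ≡ 371 (mod 405), then n ≡ 37 (mod 5) and n ≡ 371 (mod 5).
But 37 mod 5 = 2 while 371 mod 5 = 1, a contradiction.
So no integer satisfies both congruences.

No such integer exists.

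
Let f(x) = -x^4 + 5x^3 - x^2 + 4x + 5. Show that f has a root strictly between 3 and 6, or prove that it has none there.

f(3) = 62 and f(6) = -223, which have opposite signs.
f is continuous everywhere (it is a polynomial), in particular on [3, 6].
By the Intermediate Value Theorem f must vanish at some point of (3, 6).

Such a root exists.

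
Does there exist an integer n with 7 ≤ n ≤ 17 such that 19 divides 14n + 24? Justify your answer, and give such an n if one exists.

The values of 14n + 24 for n = 7, 8, …, 17 are 122, 136, 150, 164, 178, 192, 206, 220, 234, 248, 262; reduced mod 19 these are 8, 3, 17, 12, 7, 2, 16, 11, 6, 1, 15.
None is 0, so 19 never divides 14n + 24 on this range.

No, no such integer n in that range exists.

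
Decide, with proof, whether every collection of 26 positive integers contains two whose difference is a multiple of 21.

True.

There are exactly 21 possible remainders on division by 21.
With 26 integers and only 21 classes, the pigeonhole principle forces two of them, say a and b, into the same class.
Then a ≡ b (mod 21), i.e. 21 ∣ (a − b).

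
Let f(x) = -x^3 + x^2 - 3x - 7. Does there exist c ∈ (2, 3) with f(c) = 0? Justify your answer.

f(2) = -17 and f(3) = -34, both negative.
The derivative f'(x) = -3x^2 + 2x - 3 is a quadratic with discriminant 2² − 4·(-3)·(-3) = -32 < 0; it never vanishes, so it is always negative (sign of the leading coefficient).
So f is strictly decreasing; between 2 and 3 its values lie between f(2) = -17 and f(3) = -34, all negative. Therefore f has no root in (2, 3).

No such root exists.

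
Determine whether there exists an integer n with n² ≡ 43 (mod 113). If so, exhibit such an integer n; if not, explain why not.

No such integer exists.

113 is prime, so by Euler's criterion 43 is a square mod 113 iff 43^((113−1)/2) = 43^56 ≡ 1 (mod 113).
Squaring successively (mod 113): 43^2 = 1849 ≡ 41; 43^4 ≡ 41² = 1681 ≡ 99; 43^8 ≡ 99² = 9801 ≡ 83; 43^16 ≡ 83² = 6889 ≡ 109; 43^32 ≡ 109² = 11881 ≡ 16.
Since 56 = 32 + 16 + 8, 43^56 ≡ 16 · 109 · 83; multiplying out mod 113: 16·109 = 1744 ≡ 49, then 49·83 = 4067 ≡ 112. Thus 43^56 ≡ 112 ≡ −1 (mod 113).
The value −1 means 43 is a non-residue modulo 113, so n² ≡ 43 (mod 113) is impossible.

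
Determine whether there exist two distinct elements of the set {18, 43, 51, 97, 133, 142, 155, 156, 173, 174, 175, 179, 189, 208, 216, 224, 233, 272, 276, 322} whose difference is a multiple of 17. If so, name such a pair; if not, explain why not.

43 mod 17 = 9 and 179 mod 17 = 9, so 179 − 43 = 136 = 8·17.

Yes: 43 and 179.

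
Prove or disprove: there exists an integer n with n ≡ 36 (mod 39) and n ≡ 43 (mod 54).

No such integer exists.

gcd(39, 54) = 3. If n ≡ 36 (mod 39) and n ≡ 43 (mod 54), then n ≡ 36 (mod 3) and n ≡ 43 (mod 3).
However 36 ≡ 0 and 43 ≡ 1 (mod 3), and 0 ≠ 1.
Hence the system has no solution.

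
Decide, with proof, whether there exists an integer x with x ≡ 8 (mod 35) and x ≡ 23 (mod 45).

x = 113

Here gcd(35, 45) = 5, and both 8 and 23 leave remainder 3 mod 5, so the system is consistent.
Step through x = 8, 8 + 35, 8 + 2·35, …: the values 8, 43, 78, 113 reduce mod 45 to 8, 43, 33, 23. The value 113 hits 23.
Check: 113 mod 35 = 8, 113 mod 45 = 23. ✓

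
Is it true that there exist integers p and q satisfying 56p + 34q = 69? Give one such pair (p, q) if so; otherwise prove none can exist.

There are no such integers.

gcd(56, 34) = 2, so every integer of the form 56p + 34q is a multiple of 2.
However 69 leaves remainder 1 on division by 2.
So the equation is unsolvable over ℤ.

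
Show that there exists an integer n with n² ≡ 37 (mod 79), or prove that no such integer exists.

Apply Euler's criterion with the prime 79: 37 is a quadratic residue iff 37^39 ≡ 1 (mod 79), and a non-residue iff it is ≡ −1.
Repeated squaring mod 79: 37^2 = 1369 ≡ 26; 37^4 ≡ 26² = 676 ≡ 44; 37^8 ≡ 44² = 1936 ≡ 40; 37^16 ≡ 40² = 1600 ≡ 20; 37^32 ≡ 20² = 400 ≡ 5.
Since 39 = 32 + 4 + 2 + 1, 37^39 ≡ 5 · 44 · 26 · 37; multiplying out mod 79: 5·44 = 220 ≡ 62, then 62·26 = 1612 ≡ 32, then 32·37 = 1184 ≡ 78. Thus 37^39 ≡ 78 ≡ −1 (mod 79).
The value −1 means 37 is a non-residue modulo 79, so n² ≡ 37 (mod 79) is impossible.

There is no such integer.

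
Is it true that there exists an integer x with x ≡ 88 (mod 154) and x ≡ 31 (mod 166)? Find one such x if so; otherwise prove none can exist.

No, no such integer exists.

Reduce both congruences modulo 2, which divides 154 and 166: they say x ≡ 88 (mod 2) and x ≡ 31 (mod 2).
These are incompatible: 88 − 31 = 57 is not divisible by 2.
Therefore no such x exists.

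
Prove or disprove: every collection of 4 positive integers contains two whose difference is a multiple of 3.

There are exactly 3 possible remainders on division by 3.
With 4 integers and only 3 classes, the pigeonhole principle forces two of them, say a and b, into the same class.
Then a ≡ b (mod 3), i.e. 3 ∣ (a − b).

Yes, this is always true.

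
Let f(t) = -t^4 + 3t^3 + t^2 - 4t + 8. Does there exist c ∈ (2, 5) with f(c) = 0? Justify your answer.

f(2) = 12 and f(5) = -237, which have opposite signs.
Since f is a polynomial it is continuous on [2, 5].
By the Intermediate Value Theorem f must vanish at some point of (2, 5).

Such a root exists.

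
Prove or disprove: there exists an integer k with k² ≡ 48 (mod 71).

k = 30

Take k = 30. Then 30² = 900 = 12·71 + 48, so 30² ≡ 48 (mod 71).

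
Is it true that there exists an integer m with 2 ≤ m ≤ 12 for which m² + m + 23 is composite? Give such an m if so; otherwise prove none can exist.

At m = 6: 6² + 6 + 23 = 65 = 5·13, which is composite.

m = 6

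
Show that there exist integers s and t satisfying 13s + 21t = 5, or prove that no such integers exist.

13 and 21 are coprime, so 13s + 21t ranges over all of ℤ.
Run the Euclidean algorithm on 21 and 13: 21 = 1·13 + 8, 13 = 1·8 + 5, 8 = 1·5 + 3, 5 = 1·3 + 2, 3 = 1·2 + 1, 2 = 2·1 + 0.
Working back up the chain: 1 = 3 − 1·2 = 3 − (5 − 1·3) = −5 + 2·3 = −5 + 2·(8 − 1·5) = 2·8 − 3·5 = 2·8 − 3·(13 − 1·8) = −3·13 + 5·8 = −3·13 + 5·(21 − 1·13) = 5·21 − 8·13. So 13·(-8) + 21·5 = 1.
Multiplying through by 5: s = (-8)·5 = -40, t = 5·5 = 25 is a solution.
Adding 2·21 to s and subtracting 2·13 from t gives the tidier solution (2, -1).
Check: 13·2 + 21·(-1) = 26 − 21 = 5. ✓

s = 2, t = -1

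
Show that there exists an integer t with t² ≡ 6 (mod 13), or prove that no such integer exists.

There is no such integer.

Since (13 − t)² ≡ t² (mod 13), it suffices to square t = 0, 1, …, 6: the residues are 0, 1, 4, 9, 3, 12, 10.
So the quadratic residues mod 13 are {0, 1, 3, 4, 9, 10, 12}, and 6 is not among them.
Hence no integer t has t² ≡ 6 (mod 13).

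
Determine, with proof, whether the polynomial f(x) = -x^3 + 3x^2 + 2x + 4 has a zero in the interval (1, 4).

Such a root exists.

f(1) = 8 and f(4) = -4, which have opposite signs.
f is continuous everywhere (it is a polynomial), in particular on [1, 4].
By the Intermediate Value Theorem, f takes the value 0 somewhere in the open interval.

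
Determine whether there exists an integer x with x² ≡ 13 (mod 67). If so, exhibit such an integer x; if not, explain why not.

There is no such integer.

67 is prime, so by Euler's criterion 13 is a square mod 67 iff 13^((67−1)/2) = 13^33 ≡ 1 (mod 67).
Squaring successively (mod 67): 13^2 = 169 ≡ 35; 13^4 ≡ 35² = 1225 ≡ 19; 13^8 ≡ 19² = 361 ≡ 26; 13^16 ≡ 26² = 676 ≡ 6; 13^32 ≡ 6² = 36 ≡ 36.
Since 33 = 32 + 1, 13^33 ≡ 36 · 13; multiplying out mod 67: 36·13 = 468 ≡ 66. Thus 13^33 ≡ 66 ≡ −1 (mod 67).
By Euler's criterion 13 is a quadratic non-residue mod 67: no x satisfies x² ≡ 13 (mod 67).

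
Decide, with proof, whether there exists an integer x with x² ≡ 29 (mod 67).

x = 30 works: 30² = 900, and 900 − 29 = 871 = 13·67.

x = 30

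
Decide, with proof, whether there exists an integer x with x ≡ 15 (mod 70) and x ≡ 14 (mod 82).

There is no such integer.

Both moduli are multiples of 2 = gcd(70, 82), so any solution would satisfy x ≡ 15 and x ≡ 14 modulo 2 simultaneously.
These are incompatible: 15 − 14 = 1 is not divisible by 2.
Hence the system has no solution.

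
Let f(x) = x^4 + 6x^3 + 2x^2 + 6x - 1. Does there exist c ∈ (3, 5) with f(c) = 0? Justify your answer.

f(3) = 278 and f(5) = 1454, both positive, so a sign-change argument is unavailable; we show f keeps this sign on the whole interval.
Substitute x = 3 + u, where 0 < u < 2 on the interval. Expanding, f(3 + u) = u^4 + 18u^3 + 110u^2 + 288u + 278.
All 5 nonzero coefficients of this polynomial in u are positive; hence for u > 0 the value is a sum of positive terms (the constant 278 among them).
So f is strictly positive on (3, 5); no root exists in the interval.

No.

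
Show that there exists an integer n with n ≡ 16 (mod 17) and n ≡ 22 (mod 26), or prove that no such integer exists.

n = 152

Since 17 and 26 share no common factor, CRT says the pair of congruences has a solution (unique mod 442).
Any solution of the first congruence is n = 16 + 17t; substituting into the second, 17t ≡ 22 − 16 ≡ 6 (mod 26).
To invert 17 modulo 26: 26 = 1·17 + 9, 17 = 1·9 + 8, 9 = 1·8 + 1, 8 = 8·1 + 0, and unwinding, 1 = 9 − 1·8 = 9 − (17 − 1·9) = −17 + 2·9 = −17 + 2·(26 − 1·17) = 2·26 − 3·17. Thus 17⁻¹ ≡ -3 ≡ 23 (mod 26).
Therefore t ≡ 23·6 = 138 ≡ 8 (mod 26).
Taking t = 8 gives n = 16 + 17·8 = 152.
Verify: 152 = 8·17 + 16 and 152 = 5·26 + 22. ✓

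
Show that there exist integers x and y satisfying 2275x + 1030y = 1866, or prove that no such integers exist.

Any value of 2275x + 1030y is a multiple of gcd(2275, 1030) = 5.
However 1866 leaves remainder 1 on division by 5.
Hence no integers x, y satisfy the equation.

There are no such integers.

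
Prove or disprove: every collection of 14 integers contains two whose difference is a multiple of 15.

Try 14 consecutive integers, 18, 19, …, 31. Their remainders mod 15 are 3, 4, 5, 6, 7, 8, 9, 10, 11, 12, 13, 14, 0, 1 — pairwise different, as any 14 ≤ 15 consecutive integers have distinct residues.
Any two of them differ by at most 13 < 15 and by at least 1, so no difference is a multiple of 15.

No; for instance {18, 19, 20, 21, 22, 23, 24, 25, 26, 27, 28, 29, 30, 31} is a counterexample.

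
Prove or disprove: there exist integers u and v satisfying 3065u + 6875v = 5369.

Any value of 3065u + 6875v is a multiple of gcd(3065, 6875) = 5.
But 5369 is not a multiple of 5 (it leaves remainder 4).
Hence no integers u, v satisfy the equation.

No such integers exist.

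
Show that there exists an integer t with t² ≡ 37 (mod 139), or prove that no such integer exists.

Take t = 68. Then 68² = 4624 = 33·139 + 37, so 68² ≡ 37 (mod 139).

t = 68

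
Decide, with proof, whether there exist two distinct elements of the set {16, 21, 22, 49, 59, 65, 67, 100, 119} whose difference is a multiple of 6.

Reduce each element mod 6: 16↦4, 21↦3, 22↦4, 49↦1, 59↦5, 65↦5, 67↦1, 100↦4, 119↦5. The residue 4 repeats (at 16 and 22), and 22 − 16 = 6 = 1·6.

16 and 22 are such a pair.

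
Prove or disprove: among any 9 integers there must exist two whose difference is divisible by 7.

True.

There are exactly 7 possible remainders on division by 7.
With 9 integers and only 7 classes, the pigeonhole principle forces two of them, say a and b, into the same class.
Equal remainders mean a − b ≡ 0 (mod 7), so 7 divides their difference.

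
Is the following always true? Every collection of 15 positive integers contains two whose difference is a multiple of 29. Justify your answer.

Consider the 15 integers 12, 13, …, 26. They lie in distinct residue classes modulo 29, since 15 ≤ 29.
No two share a residue, so no pair has difference divisible by 29; the claim fails for this set.

No; for instance {12, 13, 14, 15, 16, 17, 18, 19, 20, 21, 22, 23, 24, 25, 26} is a counterexample.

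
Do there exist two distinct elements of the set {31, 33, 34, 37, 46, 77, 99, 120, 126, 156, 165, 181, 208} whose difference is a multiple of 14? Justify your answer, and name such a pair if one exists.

Two integers differ by a multiple of 14 exactly when they have the same residue mod 14. The residues are 31↦3, 33↦5, 34↦6, 37↦9, 46↦4, 77↦7, 99↦1, 120↦8, 126↦0, 156↦2, 165↦11, 181↦13, 208↦12.
These 13 residues are pairwise different, hence no difference of two elements is divisible by 14.

No, no such pair exists.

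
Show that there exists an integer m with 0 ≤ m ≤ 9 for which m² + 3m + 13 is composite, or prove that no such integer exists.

At m = 9: 9² + 3·9 + 13 = 121 = 11·11, which is composite.

m = 9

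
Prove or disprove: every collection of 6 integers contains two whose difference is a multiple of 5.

There are exactly 5 possible remainders on division by 5.
With 6 integers and only 5 classes, the pigeonhole principle forces two of them, say a and b, into the same class.
Their difference a − b is then a multiple of 5.

Yes, this is always true.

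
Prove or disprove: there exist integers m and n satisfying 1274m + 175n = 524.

No such integers exist.

Any value of 1274m + 175n is a multiple of gcd(1274, 175) = 7.
But 524 is not a multiple of 7 (it leaves remainder 6).
Therefore 1274m + 175n = 524 has no solution in integers.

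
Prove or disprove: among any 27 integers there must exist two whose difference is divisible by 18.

True.

There are exactly 18 possible remainders on division by 18.
Since 27 > 18, two of the 27 integers must share a residue class by the pigeonhole principle; call them a and b.
Their difference a − b is then a multiple of 18.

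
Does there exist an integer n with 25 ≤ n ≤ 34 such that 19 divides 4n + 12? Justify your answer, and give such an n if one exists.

For n = 25, 26, …, 34 the values of 4n + 12 modulo 19 are 17, 2, 6, 10, 14, 18, 3, 7, 11, 15 respectively.
None is 0, so 19 never divides 4n + 12 on this range.

There is no such integer n in that range.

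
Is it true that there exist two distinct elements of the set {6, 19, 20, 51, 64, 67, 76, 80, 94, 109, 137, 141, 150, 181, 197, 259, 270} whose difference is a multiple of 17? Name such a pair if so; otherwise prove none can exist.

No such pair exists.

Residues mod 17: 6↦6, 19↦2, 20↦3, 51↦0, 64↦13, 67↦16, 76↦8, 80↦12, 94↦9, 109↦7, 137↦1, 141↦5, 150↦14, 181↦11, 197↦10, 259↦4, 270↦15.
All 17 residues are distinct, so no two elements differ by a multiple of 17.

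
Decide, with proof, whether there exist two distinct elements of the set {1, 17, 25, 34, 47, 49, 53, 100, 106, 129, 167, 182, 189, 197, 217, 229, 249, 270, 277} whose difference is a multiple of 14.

Yes: 1 and 197.

Reduce each element mod 14: 1↦1, 17↦3, 25↦11, 34↦6, 47↦5, 49↦7, 53↦11, 100↦2, 106↦8, 129↦3, 167↦13, 182↦0, 189↦7, 197↦1, 217↦7, 229↦5, 249↦11, 270↦4, 277↦11. The residue 1 repeats (at 1 and 197), and 197 − 1 = 196 = 14·14.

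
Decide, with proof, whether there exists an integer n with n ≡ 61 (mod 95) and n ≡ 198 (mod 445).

No, no such integer exists.

Reduce both congruences modulo 5, which divides 95 and 445: they say n ≡ 61 (mod 5) and n ≡ 198 (mod 5).
These are incompatible: 61 − 198 = -137 is not divisible by 5.
So no integer satisfies both congruences.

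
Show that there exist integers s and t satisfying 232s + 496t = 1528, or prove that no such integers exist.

s = 13, t = -3

gcd(232, 496) = 8, and 8 divides 1528, so integer solutions exist.
Dividing through by 8 reduces the equation to 29s + 62t = 191.
Dividing repeatedly: 62 = 2·29 + 4, 29 = 7·4 + 1, 4 = 4·1 + 0.
Back-substituting, 1 = 29 − 7·4 = 29 − 7·(62 − 2·29) = −7·62 + 15·29; that is, 29·15 + 62·(-7) = 1.
Multiplying through by 191: s = 15·191 = 2865, t = (-7)·191 = -1337 is a solution.
The general solution is s = 2865 + 62k, t = -1337 − 29k; taking k = -46 gives the smaller pair s = 13, t = -3.
Indeed 232·13 + 496·(-3) = 3016 − 1488 = 1528.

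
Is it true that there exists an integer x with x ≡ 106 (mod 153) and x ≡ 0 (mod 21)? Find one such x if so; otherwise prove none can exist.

gcd(153, 21) = 3. If x ≡ 106 (mod 153) and x ≡ 0 (mod 21), then x ≡ 106 (mod 3) and x ≡ 0 (mod 3).
These are incompatible: 106 − 0 = 106 is not divisible by 3.
Therefore no such x exists.

No, no such integer exists.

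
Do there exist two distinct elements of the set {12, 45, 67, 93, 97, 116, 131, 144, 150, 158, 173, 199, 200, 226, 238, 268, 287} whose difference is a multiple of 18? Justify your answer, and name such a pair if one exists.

No such pair exists.

Two integers differ by a multiple of 18 exactly when they have the same residue mod 18. The residues are 12↦12, 45↦9, 67↦13, 93↦3, 97↦7, 116↦8, 131↦5, 144↦0, 150↦6, 158↦14, 173↦11, 199↦1, 200↦2, 226↦10, 238↦4, 268↦16, 287↦17.
No residue repeats among the 17 elements, so no pair has difference ≡ 0 (mod 18).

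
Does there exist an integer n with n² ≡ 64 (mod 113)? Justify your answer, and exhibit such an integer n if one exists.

Take n = 8. Then 8² = 64, and since 0 ≤ 64 < 113 this is already reduced: 8² ≡ 64 (mod 113).

n = 8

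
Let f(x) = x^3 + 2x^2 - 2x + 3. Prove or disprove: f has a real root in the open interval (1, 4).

No.

The endpoint values f(1) = 4 and f(4) = 91 are both positive. Claim: f(x) > 0 for every x in (1, 4).
Substitute x = 1 + u, where 0 < u < 3 on the interval. Expanding, f(1 + u) = u^3 + 5u^2 + 5u + 4.
All 4 nonzero coefficients of this polynomial in u are positive; hence for u > 0 the value is a sum of positive terms (the constant 4 among them).
Therefore f(x) > 0 throughout (1, 4), and f has no zero there.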